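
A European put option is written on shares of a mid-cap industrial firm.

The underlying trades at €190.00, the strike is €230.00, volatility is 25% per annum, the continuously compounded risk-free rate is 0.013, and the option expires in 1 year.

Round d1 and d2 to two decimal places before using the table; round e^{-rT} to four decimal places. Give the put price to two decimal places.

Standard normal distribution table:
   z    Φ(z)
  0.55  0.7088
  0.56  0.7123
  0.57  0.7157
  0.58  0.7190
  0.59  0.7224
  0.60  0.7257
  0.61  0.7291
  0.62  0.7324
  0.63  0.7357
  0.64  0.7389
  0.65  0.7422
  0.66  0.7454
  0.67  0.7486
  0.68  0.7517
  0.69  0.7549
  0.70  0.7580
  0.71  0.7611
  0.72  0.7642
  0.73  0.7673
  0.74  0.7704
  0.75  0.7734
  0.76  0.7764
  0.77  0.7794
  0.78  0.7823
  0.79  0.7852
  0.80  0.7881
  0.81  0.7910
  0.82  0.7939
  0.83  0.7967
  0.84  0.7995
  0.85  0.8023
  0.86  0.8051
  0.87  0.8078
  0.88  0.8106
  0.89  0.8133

σ√T = 0.25·√1 = 0.2500
ln(S/K) + (r + σ²/2)T = ln(190/230) + (0.013 + 0.25²/2)·1 = -0.1911 + 0.0442 = -0.1468
d₁ = -0.1468 / 0.2500 = -0.5872 → -0.59
d₂ = d₁ − σ√T = -0.5872 − 0.2500 = -0.8372 → -0.84
e^(−rT) = e^(−0.013·1) = 0.9871
N(−d₂) = N(0.84) = 0.7995;  N(−d₁) = N(0.59) = 0.7224
P = 230·0.9871·0.7995 − 190·0.7224 = 181.5129 − 137.2560 = 44.2569

€44.26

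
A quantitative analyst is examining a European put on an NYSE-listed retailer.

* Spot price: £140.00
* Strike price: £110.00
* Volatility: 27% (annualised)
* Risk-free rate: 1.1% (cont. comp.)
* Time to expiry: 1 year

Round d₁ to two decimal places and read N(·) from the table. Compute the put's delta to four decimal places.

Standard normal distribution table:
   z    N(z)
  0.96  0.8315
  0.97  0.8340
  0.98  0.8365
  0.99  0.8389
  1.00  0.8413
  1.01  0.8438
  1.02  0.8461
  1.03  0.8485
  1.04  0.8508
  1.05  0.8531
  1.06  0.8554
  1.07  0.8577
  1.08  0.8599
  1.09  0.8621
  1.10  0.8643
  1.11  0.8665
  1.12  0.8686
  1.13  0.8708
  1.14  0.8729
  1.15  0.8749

-0.1423

σ√T = 0.27·√1 = 0.2700
d₁ = [ln(140/110) + (0.011 + ½·0.27²)·1] / (σ√T) = (0.2412 + 0.0475) / 0.2700 = 1.0689 → 1.07
N(d₁) = N(1.07) = 0.8577
Δ_put = N(d₁) − 1 = 0.8577 − 1 = -0.1423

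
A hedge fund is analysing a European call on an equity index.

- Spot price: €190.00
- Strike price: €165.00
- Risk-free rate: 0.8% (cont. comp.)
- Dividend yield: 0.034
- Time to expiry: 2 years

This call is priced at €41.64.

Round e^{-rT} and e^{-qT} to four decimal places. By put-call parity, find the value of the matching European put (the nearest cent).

€26.50

e^(−qT) = e^(−0.034·2) = 0.9343;  e^(−rT) = e^(−0.008·2) = 0.9841
Put-call parity: C − P = S·e^(−qT) − K·e^(−rT) = 190·0.9343 − 165·0.9841 = 177.5170 − 162.3765 = 15.1405
P = C − (C − P) = 41.64 − (15.1405) = 26.4995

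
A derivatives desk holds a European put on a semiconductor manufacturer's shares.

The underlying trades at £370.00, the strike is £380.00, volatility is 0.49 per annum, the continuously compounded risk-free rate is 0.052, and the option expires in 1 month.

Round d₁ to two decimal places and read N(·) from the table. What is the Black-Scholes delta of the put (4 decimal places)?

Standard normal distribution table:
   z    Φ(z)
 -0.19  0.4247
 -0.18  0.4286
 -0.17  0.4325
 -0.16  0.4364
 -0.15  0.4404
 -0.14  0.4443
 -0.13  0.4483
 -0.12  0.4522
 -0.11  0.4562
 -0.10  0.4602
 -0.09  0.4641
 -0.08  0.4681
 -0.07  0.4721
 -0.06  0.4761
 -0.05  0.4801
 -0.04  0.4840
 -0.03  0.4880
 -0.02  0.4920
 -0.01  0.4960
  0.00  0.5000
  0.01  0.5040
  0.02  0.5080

σ√T = 0.49 × 0.2887 = 0.1415
d₁ = [ln(370/380) + (0.052 + 0.49²/2)·0.08333] / 0.1415 = [-0.0267 + 0.0143] / 0.1415 = -0.0872 → -0.09
N(d₁) = N(-0.09) = 0.4641
Δ_put = N(d₁) − 1 = 0.4641 − 1 = -0.5359

-0.5359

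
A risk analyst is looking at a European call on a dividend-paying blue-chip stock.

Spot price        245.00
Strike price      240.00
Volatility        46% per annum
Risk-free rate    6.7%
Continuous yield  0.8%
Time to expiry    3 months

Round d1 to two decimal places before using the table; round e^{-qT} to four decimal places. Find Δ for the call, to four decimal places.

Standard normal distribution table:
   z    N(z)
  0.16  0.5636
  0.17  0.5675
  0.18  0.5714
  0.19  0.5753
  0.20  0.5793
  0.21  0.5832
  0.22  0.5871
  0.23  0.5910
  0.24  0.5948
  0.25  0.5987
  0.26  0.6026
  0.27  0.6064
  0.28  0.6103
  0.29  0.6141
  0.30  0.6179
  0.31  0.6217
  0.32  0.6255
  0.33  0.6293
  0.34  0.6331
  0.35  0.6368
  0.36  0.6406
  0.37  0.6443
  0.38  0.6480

0.6052

σ√T = 0.46 × 0.5000 = 0.2300
d₁ = [ln(245/240) + (0.067 − 0.008 + ½·0.46²)·0.25] / (σ√T) = (0.0206 + 0.0412) / 0.2300 = 0.2688 which rounds to 0.27
N(d₁) = N(0.27) = 0.6064
Δ_call = e^(−qT)·N(d₁) = 0.9980·0.6064 = 0.6052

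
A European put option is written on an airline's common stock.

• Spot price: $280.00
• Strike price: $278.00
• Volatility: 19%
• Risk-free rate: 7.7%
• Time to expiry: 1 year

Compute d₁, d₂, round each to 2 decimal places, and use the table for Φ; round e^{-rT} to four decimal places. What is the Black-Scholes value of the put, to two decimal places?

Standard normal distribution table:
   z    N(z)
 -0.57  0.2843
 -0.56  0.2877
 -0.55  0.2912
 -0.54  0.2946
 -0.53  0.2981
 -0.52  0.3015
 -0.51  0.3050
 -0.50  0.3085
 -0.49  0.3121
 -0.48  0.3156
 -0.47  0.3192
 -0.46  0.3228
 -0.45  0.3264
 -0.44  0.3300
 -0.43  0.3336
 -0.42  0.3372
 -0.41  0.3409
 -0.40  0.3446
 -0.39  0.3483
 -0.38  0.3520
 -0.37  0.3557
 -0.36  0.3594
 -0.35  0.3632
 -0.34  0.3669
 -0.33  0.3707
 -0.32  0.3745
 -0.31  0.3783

$11.00

σ√T = 0.19 × 1.0000 = 0.1900
d₁ = [ln(280/278) + (0.077 + 0.19²/2)·1] / 0.1900 = [0.0072 + 0.0950] / 0.1900 = 0.5380 ⇒ 0.54
d₂ = d₁ − σ√T = 0.5380 − 0.1900 = 0.3480 ⇒ 0.35
e^(−rT) = e^(−0.077·1) = 0.9259
P = 278·0.9259·N(-0.35) − 280·N(-0.54) = 278·0.9259·0.3632 − 280·0.2946 = 93.4878 − 82.4880 = 10.9998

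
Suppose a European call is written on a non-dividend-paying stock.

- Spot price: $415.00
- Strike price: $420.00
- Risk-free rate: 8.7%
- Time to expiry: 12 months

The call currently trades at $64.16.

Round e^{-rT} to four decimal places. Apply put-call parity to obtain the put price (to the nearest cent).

$34.17

exp(−rT) = exp(−0.087·1) = 0.9167
Put-call parity: C − P = S − K·e^(−rT) = 415 − 420·0.9167 = 415 − 385.0140 = 29.9860
P = C − (C − P) = 64.16 − (29.9860) = 34.1740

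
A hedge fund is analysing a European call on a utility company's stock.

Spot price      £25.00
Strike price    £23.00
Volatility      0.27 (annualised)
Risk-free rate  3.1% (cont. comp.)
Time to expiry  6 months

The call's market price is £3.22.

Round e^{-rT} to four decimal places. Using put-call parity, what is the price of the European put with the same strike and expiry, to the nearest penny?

£0.87

e^(−rT) = e^(−0.031·0.5) = 0.9846
Put-call parity: C − P = S − K·e^(−rT) = 25 − 23·0.9846 = 25 − 22.6458 = 2.3542
P = C − (C − P) = 3.22 − (2.3542) = 0.8658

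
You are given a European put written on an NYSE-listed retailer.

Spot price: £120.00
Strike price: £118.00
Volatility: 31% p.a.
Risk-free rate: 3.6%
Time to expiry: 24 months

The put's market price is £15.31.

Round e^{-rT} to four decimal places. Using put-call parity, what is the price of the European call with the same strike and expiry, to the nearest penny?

£25.51

e^(−rT) = e^(−0.036·2) = 0.9305
Put-call parity: C − P = S − K·e^(−rT) = 120 − 118·0.9305 = 120 − 109.7990 = 10.2010
C = P + (C − P) = 15.31 + (10.2010) = 25.5110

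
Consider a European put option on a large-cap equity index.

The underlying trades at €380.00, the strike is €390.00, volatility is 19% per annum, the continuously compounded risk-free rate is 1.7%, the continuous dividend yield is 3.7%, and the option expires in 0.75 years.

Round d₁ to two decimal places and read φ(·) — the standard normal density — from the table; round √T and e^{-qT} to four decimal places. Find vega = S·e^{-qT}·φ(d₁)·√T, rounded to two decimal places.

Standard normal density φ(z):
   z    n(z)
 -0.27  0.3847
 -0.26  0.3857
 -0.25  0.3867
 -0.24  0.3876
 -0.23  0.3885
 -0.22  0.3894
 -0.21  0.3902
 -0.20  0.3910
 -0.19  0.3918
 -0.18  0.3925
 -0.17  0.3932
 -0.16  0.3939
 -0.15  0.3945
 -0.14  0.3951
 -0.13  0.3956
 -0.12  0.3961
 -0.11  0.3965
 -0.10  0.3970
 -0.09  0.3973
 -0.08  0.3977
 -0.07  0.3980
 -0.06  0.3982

125.85

σ√T = 0.19·√0.75 = 0.1645
ln(S/K) + (r − q + σ²/2)T = ln(380/390) + (0.017 − 0.037 + 0.19²/2)·0.75 = -0.0260 − 0.0015 = -0.0274
d₁ = -0.0274 / 0.1645 = -0.1668 which rounds to -0.17
√T = √0.75 = 0.8660
φ(d₁) = φ(-0.17) = 0.3932
e^(−qT) = e^(−0.037·0.75) = 0.9726
vega = S·e^(−qT)·φ(d₁)·√T = 380·0.9726·0.3932·0.8660 = 125.8489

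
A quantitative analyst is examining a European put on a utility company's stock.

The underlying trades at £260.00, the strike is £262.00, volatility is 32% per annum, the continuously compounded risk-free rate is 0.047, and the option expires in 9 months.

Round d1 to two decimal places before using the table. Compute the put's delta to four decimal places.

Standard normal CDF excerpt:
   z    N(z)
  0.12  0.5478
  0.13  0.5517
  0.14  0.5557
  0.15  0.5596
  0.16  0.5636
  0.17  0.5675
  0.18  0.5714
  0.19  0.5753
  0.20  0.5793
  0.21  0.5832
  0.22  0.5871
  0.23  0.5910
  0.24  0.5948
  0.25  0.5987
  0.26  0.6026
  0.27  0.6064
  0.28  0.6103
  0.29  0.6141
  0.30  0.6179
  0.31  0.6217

T = 0.75;  σ√T = 0.2771
d₁ = [ln(260/262) + (0.047 + 0.32²/2)·0.75] / 0.2771 = [-0.0077 + 0.0737] / 0.2771 = 0.2381 which rounds to 0.24
N(d₁) = N(0.24) = 0.5948
Δ_put = N(d₁) − 1 = 0.5948 − 1 = -0.4052

-0.4052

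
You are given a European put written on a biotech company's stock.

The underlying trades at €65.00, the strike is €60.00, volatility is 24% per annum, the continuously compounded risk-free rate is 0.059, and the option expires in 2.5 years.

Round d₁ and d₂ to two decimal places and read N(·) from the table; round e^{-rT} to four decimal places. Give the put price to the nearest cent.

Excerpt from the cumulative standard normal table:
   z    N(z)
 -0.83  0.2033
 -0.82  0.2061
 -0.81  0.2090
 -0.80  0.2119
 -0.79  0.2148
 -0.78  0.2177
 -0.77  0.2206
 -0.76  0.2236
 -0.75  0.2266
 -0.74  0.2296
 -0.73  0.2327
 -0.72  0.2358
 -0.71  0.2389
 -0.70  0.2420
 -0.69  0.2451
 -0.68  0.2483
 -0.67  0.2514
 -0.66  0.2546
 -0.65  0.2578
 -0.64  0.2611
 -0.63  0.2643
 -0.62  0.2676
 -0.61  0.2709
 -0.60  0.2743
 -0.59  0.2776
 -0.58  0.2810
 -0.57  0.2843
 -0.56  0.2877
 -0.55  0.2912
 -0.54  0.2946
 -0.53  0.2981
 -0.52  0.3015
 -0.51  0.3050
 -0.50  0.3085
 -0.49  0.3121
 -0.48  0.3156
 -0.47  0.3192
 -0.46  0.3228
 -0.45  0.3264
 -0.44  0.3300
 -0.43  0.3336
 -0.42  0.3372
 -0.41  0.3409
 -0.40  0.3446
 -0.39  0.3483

€3.69

σ√T = 0.24 × 1.5811 = 0.3795
ln(S/K) + (r + σ²/2)T = ln(65/60) + (0.059 + 0.24²/2)·2.5 = 0.0800 + 0.2195 = 0.2995
d₁ = 0.2995 / 0.3795 = 0.7894 ≈ 0.79
d₂ = d₁ − σ√T = 0.7894 − 0.3795 = 0.4099 ≈ 0.41
e^(−rT) = e^(−0.059·2.5) = 0.8629
P = 60·0.8629·N(-0.41) − 65·N(-0.79) = 60·0.8629·0.3409 − 65·0.2148 = 17.6498 − 13.9620 = 3.6878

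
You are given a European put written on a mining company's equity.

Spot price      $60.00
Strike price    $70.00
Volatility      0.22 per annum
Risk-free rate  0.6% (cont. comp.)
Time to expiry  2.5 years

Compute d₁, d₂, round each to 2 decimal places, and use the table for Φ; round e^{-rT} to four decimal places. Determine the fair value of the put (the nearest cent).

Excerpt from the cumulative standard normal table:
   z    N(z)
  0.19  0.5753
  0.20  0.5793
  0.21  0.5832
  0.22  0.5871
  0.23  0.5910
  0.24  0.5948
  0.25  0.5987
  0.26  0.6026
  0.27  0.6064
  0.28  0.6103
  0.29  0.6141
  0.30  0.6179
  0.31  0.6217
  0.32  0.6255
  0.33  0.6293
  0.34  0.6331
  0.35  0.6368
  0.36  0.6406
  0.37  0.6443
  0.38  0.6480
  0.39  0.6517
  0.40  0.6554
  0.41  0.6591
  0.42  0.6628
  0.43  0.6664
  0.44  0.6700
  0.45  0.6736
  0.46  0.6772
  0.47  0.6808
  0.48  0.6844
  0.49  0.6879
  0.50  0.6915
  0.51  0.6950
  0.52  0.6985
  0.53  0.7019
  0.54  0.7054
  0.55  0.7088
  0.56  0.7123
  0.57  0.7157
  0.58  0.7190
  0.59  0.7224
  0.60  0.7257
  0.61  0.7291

$13.89

σ√T = 0.22·√2.5 = 0.3479
d₁ = [ln(60/70) + (0.006 + 0.22²/2)·2.5] / 0.3479 = [-0.1542 + 0.0755] / 0.3479 = -0.2261 ⇒ -0.23
d₂ = d₁ − σ√T = -0.2261 − 0.3479 = -0.5740 ⇒ -0.57
e^(−rT) = e^(−0.006·2.5) = 0.9851
N(−d₂) = N(0.57) = 0.7157;  N(−d₁) = N(0.23) = 0.5910
P = 70·0.9851·0.7157 − 60·0.5910 = 49.3525 − 35.4600 = 13.8925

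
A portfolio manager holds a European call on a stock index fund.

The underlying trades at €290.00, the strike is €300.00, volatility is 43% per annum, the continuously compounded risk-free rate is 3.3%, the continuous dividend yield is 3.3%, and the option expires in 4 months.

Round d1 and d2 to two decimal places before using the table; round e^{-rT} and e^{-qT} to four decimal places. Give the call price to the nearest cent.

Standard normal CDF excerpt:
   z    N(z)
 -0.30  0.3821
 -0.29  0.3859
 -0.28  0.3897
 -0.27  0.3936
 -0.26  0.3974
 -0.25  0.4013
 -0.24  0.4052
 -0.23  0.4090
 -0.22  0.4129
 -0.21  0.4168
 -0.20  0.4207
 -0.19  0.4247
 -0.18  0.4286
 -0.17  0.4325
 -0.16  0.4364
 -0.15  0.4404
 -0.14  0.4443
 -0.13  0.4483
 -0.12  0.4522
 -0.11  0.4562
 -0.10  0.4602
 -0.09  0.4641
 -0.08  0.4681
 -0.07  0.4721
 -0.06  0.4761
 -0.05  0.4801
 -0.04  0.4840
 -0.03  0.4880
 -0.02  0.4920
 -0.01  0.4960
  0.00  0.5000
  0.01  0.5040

σ√T = 0.43 × 0.5774 = 0.2483
d₁ = [ln(290/300) + (0.033 − 0.033 + 0.43²/2)·0.3333] / 0.2483 = [-0.0339 + 0.0308] / 0.2483 = -0.0124 which rounds to -0.01
d₂ = d₁ − σ√T = -0.0124 − 0.2483 = -0.2607 which rounds to -0.26
e^(−qT) = e^(−0.033·0.3333) = 0.9891;  e^(−rT) = e^(−0.033·0.3333) = 0.9891
C = 290·0.9891·N(-0.01) − 300·0.9891·N(-0.26) = 290·0.9891·0.4960 − 300·0.9891·0.3974 = 142.2721 − 117.9205 = 24.3516

€24.35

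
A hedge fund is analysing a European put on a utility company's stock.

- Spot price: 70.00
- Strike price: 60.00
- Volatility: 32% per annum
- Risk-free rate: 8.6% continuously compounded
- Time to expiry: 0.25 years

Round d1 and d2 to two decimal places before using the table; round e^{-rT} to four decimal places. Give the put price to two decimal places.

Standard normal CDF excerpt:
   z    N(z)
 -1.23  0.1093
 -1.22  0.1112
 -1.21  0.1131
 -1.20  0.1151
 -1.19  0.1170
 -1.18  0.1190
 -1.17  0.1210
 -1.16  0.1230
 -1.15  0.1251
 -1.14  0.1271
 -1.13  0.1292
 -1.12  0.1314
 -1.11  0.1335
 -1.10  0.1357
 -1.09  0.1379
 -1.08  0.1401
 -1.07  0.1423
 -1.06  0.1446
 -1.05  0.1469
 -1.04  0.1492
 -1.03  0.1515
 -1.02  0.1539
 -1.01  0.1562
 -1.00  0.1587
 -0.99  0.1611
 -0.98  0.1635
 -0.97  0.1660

T = 0.25;  σ√T = 0.1600
ln(S/K) + (r + σ²/2)T = ln(70/60) + (0.086 + 0.32²/2)·0.25 = 0.1542 + 0.0343 = 0.1885
d₁ = 0.1885 / 0.1600 = 1.1778 ⇒ 1.18
d₂ = d₁ − σ√T = 1.1778 − 0.1600 = 1.0178 ⇒ 1.02
e^(−rT) = e^(−0.086·0.25) = 0.9787
P = 60·0.9787·N(-1.02) − 70·N(-1.18) = 60·0.9787·0.1539 − 70·0.1190 = 9.0373 − 8.3300 = 0.7073

0.71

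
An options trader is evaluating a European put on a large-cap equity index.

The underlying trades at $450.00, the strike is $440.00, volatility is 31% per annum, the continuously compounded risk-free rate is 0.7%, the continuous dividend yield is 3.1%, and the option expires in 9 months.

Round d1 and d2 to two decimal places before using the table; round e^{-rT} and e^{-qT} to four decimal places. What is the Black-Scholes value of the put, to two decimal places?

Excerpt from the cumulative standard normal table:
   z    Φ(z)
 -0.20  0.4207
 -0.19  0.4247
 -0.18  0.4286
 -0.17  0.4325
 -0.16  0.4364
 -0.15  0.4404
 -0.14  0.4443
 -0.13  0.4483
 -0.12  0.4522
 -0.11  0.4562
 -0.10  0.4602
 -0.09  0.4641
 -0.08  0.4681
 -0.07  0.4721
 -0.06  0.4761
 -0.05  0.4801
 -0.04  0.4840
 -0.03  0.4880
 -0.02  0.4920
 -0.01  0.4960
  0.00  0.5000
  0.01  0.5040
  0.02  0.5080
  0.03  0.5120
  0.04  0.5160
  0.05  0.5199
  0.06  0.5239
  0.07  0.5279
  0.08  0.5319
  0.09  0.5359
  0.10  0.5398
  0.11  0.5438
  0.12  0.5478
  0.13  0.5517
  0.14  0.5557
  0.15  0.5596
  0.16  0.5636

$46.16

σ√T = 0.31·√0.75 = 0.2685
d₁ = [ln(450/440) + (0.007 − 0.031 + 0.31²/2)·0.75] / 0.2685 = [0.0225 + 0.0180] / 0.2685 = 0.1509 ≈ 0.15
d₂ = d₁ − σ√T = 0.1509 − 0.2685 = -0.1176 ≈ -0.12
exp(−qT) = exp(−0.031·0.75) = 0.9770;  exp(−rT) = exp(−0.007·0.75) = 0.9948
P = 440·0.9948·N(0.12) − 450·0.9770·N(-0.15) = 440·0.9948·0.5478 − 450·0.9770·0.4404 = 239.7786 − 193.6219 = 46.1568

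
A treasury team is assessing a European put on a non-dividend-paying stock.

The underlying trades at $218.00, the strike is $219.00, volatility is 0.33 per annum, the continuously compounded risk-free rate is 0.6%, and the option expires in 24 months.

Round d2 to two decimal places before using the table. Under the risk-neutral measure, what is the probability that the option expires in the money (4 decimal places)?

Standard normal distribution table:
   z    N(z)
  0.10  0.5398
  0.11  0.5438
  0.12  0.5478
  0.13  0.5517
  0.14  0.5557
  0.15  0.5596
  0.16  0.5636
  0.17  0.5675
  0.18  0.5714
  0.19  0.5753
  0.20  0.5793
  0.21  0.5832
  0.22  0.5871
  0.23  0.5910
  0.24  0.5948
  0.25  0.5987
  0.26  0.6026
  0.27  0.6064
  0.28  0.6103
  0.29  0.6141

0.5871

σ√T = 0.33 × 1.4142 = 0.4667
d₁ = [ln(218/219) + (0.006 + ½·0.33²)·2] / (σ√T) = (-0.0046 + 0.1209) / 0.4667 = 0.2493 ≈ 0.25
d₂ = 0.2493 − 0.4667 = -0.2174 ≈ -0.22
Risk-neutral Pr[S_T < K] = N(−d₂) = N(0.22) = 0.5871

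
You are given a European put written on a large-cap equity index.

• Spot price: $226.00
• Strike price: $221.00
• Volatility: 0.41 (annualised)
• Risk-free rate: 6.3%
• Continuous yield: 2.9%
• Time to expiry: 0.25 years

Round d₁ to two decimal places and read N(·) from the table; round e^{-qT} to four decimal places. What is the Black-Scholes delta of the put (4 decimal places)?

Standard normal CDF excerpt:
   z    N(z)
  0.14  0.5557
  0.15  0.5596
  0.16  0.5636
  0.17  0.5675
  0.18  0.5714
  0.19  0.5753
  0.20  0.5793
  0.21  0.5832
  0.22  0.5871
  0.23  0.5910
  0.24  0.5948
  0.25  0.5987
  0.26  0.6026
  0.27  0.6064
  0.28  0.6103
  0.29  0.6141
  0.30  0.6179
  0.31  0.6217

-0.3984

T = 0.25;  σ√T = 0.2050
d₁ = [ln(226/221) + (0.063 − 0.029 + 0.41²/2)·0.25] / 0.2050 = [0.0224 + 0.0295] / 0.2050 = 0.2531 which rounds to 0.25
N(d₁) = N(0.25) = 0.5987
Δ_put = e^(−qT)·(N(d₁) − 1) = 0.9928·(0.5987 − 1) = -0.3984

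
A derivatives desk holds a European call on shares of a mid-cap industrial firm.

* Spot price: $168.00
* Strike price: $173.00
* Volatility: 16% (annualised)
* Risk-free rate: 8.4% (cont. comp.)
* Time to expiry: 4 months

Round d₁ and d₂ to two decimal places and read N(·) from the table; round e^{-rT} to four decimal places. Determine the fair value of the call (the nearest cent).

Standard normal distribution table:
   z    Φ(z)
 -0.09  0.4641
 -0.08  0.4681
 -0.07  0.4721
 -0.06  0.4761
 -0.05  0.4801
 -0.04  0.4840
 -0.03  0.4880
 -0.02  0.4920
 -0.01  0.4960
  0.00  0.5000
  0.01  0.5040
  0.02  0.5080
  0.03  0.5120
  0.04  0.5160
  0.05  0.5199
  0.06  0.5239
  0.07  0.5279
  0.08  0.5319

$5.92

T = 0.3333;  σ√T = 0.0924
d₁ = [ln(168/173) + (0.084 + ½·0.16²)·0.3333] / (σ√T) = (-0.0293 + 0.0323) / 0.0924 = 0.0318 which rounds to 0.03
d₂ = 0.0318 − 0.0924 = -0.0606 which rounds to -0.06
e^(−rT) = e^(−0.084·0.3333) = 0.9724
N(d₁) = N(0.03) = 0.5120;  N(d₂) = N(-0.06) = 0.4761
C = 168·0.5120 − 173·0.9724·0.4761 = 86.0160 − 80.0920 = 5.9240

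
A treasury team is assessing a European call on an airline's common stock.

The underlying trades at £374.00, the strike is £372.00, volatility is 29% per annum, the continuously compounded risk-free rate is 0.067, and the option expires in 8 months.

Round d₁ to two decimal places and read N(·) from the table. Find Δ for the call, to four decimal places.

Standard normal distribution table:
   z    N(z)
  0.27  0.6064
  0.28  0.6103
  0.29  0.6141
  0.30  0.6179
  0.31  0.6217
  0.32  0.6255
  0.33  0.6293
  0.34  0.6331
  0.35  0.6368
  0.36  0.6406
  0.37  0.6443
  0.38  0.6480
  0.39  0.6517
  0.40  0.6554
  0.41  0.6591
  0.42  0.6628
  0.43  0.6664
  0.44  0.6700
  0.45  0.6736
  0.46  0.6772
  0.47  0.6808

σ√T = 0.29 × 0.8165 = 0.2368
d₁ = [ln(374/372) + (0.067 + 0.29²/2)·0.6667] / 0.2368 = [0.0054 + 0.0727] / 0.2368 = 0.3297 which rounds to 0.33
N(d₁) = N(0.33) = 0.6293
Δ_call = N(d₁) = 0.6293

0.6293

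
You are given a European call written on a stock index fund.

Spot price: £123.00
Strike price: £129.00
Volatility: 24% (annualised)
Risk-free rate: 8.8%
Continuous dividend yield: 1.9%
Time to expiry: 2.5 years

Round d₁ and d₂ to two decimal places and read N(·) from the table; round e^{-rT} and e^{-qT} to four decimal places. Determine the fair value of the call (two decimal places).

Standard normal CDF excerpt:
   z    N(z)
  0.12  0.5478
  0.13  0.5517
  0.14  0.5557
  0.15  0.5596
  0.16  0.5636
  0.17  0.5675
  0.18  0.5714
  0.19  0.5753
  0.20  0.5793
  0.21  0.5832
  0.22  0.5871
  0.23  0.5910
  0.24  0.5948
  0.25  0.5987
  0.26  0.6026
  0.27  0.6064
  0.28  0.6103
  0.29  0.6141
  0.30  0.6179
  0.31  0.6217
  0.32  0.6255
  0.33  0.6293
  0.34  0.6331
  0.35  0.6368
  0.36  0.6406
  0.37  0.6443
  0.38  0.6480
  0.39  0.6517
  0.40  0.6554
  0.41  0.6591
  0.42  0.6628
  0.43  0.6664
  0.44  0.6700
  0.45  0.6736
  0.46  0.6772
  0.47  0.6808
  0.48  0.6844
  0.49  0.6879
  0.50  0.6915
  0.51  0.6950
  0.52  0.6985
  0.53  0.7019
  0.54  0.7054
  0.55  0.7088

£24.40

T = 2.5;  σ√T = 0.3795
d₁ = [ln(123/129) + (0.088 − 0.019 + 0.24²/2)·2.5] / 0.3795 = [-0.0476 + 0.2445] / 0.3795 = 0.5188 ≈ 0.52
d₂ = d₁ − σ√T = 0.5188 − 0.3795 = 0.1393 ≈ 0.14
e^(−qT) = e^(−0.019·2.5) = 0.9536;  e^(−rT) = e^(−0.088·2.5) = 0.8025
N(d₁) = N(0.52) = 0.6985;  N(d₂) = N(0.14) = 0.5557
C = 123·0.9536·0.6985 − 129·0.8025·0.5557 = 81.9290 − 57.5275 = 24.4016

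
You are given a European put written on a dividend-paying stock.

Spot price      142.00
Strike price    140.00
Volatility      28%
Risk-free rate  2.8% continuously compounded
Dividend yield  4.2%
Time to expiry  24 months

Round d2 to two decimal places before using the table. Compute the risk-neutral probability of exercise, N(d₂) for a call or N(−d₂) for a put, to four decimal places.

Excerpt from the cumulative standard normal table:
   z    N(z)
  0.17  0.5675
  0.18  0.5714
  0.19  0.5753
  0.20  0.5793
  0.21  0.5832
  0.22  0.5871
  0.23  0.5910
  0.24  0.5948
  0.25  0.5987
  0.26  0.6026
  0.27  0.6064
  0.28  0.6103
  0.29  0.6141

0.5910

σ√T = 0.28 × 1.4142 = 0.3960
ln(S/K) + (r − q + σ²/2)T = ln(142/140) + (0.028 − 0.042 + 0.28²/2)·2 = 0.0142 + 0.0504 = 0.0646
d₁ = 0.0646 / 0.3960 = 0.1631 which rounds to 0.16
d₂ = d₁ − σ√T = 0.1631 − 0.3960 = -0.2329 which rounds to -0.23
Pr(exercise) under Q = N(−d₂) = N(0.23) = 0.5910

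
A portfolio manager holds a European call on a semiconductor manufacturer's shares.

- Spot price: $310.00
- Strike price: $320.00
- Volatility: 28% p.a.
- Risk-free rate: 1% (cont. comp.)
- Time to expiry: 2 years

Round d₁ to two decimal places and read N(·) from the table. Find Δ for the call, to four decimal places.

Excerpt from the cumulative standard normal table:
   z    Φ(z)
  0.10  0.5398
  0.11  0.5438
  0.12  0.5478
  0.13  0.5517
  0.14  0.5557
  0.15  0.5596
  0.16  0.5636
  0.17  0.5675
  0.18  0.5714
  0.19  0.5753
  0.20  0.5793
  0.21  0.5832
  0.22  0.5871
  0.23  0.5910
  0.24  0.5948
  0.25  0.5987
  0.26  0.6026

0.5675

T = 2;  σ√T = 0.3960
d₁ = [ln(310/320) + (0.01 + ½·0.28²)·2] / (σ√T) = (-0.0317 + 0.0984) / 0.3960 = 0.1683 → 0.17
N(d₁) = N(0.17) = 0.5675
Δ_call = N(d₁) = 0.5675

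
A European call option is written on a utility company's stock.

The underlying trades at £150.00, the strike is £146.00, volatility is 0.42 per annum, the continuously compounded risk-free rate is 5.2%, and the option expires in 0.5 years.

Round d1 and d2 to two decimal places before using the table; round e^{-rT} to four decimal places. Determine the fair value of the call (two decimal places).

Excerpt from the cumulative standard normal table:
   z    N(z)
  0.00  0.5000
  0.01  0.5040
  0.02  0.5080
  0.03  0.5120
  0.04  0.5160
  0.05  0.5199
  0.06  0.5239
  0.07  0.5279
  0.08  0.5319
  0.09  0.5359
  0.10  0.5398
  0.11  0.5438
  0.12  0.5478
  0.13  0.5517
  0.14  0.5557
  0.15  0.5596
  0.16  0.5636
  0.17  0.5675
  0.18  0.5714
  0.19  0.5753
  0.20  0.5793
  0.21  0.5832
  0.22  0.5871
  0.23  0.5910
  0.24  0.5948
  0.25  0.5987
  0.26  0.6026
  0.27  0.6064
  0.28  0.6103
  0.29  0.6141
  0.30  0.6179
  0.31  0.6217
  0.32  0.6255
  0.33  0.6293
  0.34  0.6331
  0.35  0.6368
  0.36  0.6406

T = 0.5;  σ√T = 0.2970
d₁ = [ln(150/146) + (0.052 + ½·0.42²)·0.5] / (σ√T) = (0.0270 + 0.0701) / 0.2970 = 0.3270 which rounds to 0.33
d₂ = 0.3270 − 0.2970 = 0.0301 which rounds to 0.03
e^(−rT) = e^(−0.052·0.5) = 0.9743
N(d₁) = N(0.33) = 0.6293;  N(d₂) = N(0.03) = 0.5120
C = 150·0.6293 − 146·0.9743·0.5120 = 94.3950 − 72.8309 = 21.5641

£21.56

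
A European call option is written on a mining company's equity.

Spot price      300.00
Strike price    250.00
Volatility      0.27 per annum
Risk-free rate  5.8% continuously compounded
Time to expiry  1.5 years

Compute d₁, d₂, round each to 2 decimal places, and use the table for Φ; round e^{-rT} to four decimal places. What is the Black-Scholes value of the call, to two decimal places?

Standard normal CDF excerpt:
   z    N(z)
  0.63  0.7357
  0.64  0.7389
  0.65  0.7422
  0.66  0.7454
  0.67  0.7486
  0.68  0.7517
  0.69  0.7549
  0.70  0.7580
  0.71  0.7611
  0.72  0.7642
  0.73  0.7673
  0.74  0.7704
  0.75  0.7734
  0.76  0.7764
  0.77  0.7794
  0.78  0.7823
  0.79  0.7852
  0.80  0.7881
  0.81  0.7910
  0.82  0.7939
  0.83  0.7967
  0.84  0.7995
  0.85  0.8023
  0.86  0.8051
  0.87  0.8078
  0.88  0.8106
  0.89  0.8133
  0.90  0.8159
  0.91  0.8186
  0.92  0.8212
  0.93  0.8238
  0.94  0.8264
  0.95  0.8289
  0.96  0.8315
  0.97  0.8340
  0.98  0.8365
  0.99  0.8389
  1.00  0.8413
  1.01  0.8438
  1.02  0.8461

80.86

T = 1.5;  σ√T = 0.3307
d₁ = [ln(300/250) + (0.058 + 0.27²/2)·1.5] / 0.3307 = [0.1823 + 0.1417] / 0.3307 = 0.9798 ⇒ 0.98
d₂ = d₁ − σ√T = 0.9798 − 0.3307 = 0.6491 ⇒ 0.65
exp(−rT) = exp(−0.058·1.5) = 0.9167
C = 300·N(0.98) − 250·0.9167·N(0.65) = 300·0.8365 − 250·0.9167·0.7422 = 250.9500 − 170.0937 = 80.8563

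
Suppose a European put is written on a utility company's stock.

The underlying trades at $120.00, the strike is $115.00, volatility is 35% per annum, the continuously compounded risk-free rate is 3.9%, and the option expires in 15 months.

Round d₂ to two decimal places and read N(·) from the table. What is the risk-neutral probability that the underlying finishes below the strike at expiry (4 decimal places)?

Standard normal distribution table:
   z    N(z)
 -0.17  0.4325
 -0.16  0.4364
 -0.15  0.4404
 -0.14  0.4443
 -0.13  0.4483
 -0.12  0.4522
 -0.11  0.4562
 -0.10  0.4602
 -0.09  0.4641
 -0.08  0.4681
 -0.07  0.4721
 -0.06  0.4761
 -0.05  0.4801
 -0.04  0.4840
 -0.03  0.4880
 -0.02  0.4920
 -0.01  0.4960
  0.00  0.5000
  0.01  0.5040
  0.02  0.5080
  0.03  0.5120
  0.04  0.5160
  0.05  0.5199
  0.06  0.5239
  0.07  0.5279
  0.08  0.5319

0.4840

T = 1.25;  σ√T = 0.3913
d₁ = [ln(120/115) + (0.039 + 0.35²/2)·1.25] / 0.3913 = [0.0426 + 0.1253] / 0.3913 = 0.4290 which rounds to 0.43
d₂ = d₁ − σ√T = 0.4290 − 0.3913 = 0.0377 which rounds to 0.04
Risk-neutral Pr[S_T < K] = N(−d₂) = N(-0.04) = 0.4840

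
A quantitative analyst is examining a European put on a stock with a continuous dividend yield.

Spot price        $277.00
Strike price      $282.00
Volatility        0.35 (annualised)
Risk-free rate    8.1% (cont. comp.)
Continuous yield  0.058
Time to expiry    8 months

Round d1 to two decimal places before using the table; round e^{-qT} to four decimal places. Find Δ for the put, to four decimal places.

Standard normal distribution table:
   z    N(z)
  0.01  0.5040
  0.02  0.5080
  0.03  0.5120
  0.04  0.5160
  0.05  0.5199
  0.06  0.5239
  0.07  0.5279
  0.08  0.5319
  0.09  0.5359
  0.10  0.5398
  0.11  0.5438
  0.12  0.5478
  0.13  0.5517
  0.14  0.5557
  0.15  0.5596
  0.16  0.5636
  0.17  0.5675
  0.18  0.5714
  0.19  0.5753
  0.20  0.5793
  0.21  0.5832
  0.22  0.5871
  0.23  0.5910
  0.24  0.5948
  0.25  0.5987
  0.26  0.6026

σ√T = 0.35·√0.6667 = 0.2858
d₁ = [ln(277/282) + (0.081 − 0.058 + ½·0.35²)·0.6667] / (σ√T) = (-0.0179 + 0.0562) / 0.2858 = 0.1339 → 0.13
N(d₁) = N(0.13) = 0.5517
Δ_put = e^(−qT)·(N(d₁) − 1) = 0.9621·(0.5517 − 1) = -0.4313

-0.4313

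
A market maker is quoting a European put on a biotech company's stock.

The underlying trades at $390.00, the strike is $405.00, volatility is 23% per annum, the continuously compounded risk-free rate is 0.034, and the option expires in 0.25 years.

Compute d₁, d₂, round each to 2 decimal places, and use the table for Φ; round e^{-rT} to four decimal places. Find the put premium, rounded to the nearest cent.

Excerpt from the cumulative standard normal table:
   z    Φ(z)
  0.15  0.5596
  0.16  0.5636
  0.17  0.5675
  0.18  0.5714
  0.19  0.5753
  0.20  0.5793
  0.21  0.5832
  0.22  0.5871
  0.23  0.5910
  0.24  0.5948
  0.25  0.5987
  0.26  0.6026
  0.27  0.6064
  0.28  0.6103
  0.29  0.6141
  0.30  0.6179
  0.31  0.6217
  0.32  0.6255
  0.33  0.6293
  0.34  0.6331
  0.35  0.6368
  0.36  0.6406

T = 0.25;  σ√T = 0.1150
d₁ = [ln(390/405) + (0.034 + 0.23²/2)·0.25] / 0.1150 = [-0.0377 + 0.0151] / 0.1150 = -0.1968 ⇒ -0.20
d₂ = d₁ − σ√T = -0.1968 − 0.1150 = -0.3118 ⇒ -0.31
exp(−rT) = exp(−0.034·0.25) = 0.9915
N(−d₂) = N(0.31) = 0.6217;  N(−d₁) = N(0.20) = 0.5793
P = 405·0.9915·0.6217 − 390·0.5793 = 249.6483 − 225.9270 = 23.7213

$23.72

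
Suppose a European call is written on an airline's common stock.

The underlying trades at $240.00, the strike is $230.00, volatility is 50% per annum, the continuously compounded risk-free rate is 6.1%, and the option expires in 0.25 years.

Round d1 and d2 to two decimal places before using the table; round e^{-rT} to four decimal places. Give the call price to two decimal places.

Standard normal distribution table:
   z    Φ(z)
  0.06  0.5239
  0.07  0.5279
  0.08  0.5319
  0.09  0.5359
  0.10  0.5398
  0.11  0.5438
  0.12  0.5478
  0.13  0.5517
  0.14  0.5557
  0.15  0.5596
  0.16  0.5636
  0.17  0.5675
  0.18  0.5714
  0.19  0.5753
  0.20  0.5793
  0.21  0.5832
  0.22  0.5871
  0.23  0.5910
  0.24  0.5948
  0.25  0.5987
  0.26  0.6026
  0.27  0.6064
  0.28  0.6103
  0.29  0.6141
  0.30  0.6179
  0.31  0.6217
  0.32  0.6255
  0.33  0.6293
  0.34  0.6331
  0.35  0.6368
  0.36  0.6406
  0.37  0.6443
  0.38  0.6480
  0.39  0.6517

$30.56

T = 0.25;  σ√T = 0.2500
d₁ = [ln(240/230) + (0.061 + 0.5²/2)·0.25] / 0.2500 = [0.0426 + 0.0465] / 0.2500 = 0.3562 → 0.36
d₂ = d₁ − σ√T = 0.3562 − 0.2500 = 0.1062 → 0.11
exp(−rT) = exp(−0.061·0.25) = 0.9849
N(d₁) = N(0.36) = 0.6406;  N(d₂) = N(0.11) = 0.5438
C = 240·0.6406 − 230·0.9849·0.5438 = 153.7440 − 123.1854 = 30.5586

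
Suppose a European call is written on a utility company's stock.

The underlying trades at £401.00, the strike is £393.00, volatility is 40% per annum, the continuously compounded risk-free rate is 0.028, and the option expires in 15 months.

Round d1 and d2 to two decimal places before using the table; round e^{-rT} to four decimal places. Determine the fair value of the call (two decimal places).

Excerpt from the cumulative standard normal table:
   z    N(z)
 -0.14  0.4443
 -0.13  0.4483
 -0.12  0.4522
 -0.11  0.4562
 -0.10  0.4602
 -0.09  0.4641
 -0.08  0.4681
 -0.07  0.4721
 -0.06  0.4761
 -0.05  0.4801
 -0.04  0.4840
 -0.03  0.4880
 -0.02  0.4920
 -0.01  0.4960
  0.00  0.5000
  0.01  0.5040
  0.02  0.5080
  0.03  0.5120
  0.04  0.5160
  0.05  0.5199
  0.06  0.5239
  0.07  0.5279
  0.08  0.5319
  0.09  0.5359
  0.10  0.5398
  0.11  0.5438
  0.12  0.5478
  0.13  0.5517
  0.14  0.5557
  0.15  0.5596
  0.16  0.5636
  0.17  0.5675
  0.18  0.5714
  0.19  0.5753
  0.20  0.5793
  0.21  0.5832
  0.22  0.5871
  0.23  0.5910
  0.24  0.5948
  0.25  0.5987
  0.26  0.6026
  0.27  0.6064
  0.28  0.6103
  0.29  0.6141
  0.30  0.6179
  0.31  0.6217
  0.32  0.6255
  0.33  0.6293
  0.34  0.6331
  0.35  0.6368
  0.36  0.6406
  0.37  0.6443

T = 1.25;  σ√T = 0.4472
d₁ = [ln(401/393) + (0.028 + 0.4²/2)·1.25] / 0.4472 = [0.0202 + 0.1350] / 0.4472 = 0.3469 which rounds to 0.35
d₂ = d₁ − σ√T = 0.3469 − 0.4472 = -0.1003 which rounds to -0.10
e^(−rT) = e^(−0.028·1.25) = 0.9656
N(d₁) = N(0.35) = 0.6368;  N(d₂) = N(-0.10) = 0.4602
C = 401·0.6368 − 393·0.9656·0.4602 = 255.3568 − 174.6371 = 80.7197

£80.72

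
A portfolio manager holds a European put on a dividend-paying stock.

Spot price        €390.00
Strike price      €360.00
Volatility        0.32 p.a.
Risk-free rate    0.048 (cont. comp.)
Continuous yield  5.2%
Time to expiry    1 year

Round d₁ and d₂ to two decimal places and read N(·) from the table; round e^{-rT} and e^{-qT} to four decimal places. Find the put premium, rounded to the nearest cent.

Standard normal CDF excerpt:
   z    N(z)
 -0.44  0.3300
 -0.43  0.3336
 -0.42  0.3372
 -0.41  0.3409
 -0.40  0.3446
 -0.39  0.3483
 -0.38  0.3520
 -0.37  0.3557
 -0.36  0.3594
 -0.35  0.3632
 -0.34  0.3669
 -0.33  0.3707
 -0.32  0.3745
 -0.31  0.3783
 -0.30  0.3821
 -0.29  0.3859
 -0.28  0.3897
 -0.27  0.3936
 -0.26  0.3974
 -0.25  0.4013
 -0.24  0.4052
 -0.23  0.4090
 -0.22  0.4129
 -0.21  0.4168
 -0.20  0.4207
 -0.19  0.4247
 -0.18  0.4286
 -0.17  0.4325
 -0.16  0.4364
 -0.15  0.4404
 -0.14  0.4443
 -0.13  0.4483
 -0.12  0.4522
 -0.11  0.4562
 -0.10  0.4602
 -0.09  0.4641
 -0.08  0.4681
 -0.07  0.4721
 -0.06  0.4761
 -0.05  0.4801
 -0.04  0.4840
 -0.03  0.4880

T = 1;  σ√T = 0.3200
ln(S/K) + (r − q + σ²/2)T = ln(390/360) + (0.048 − 0.052 + 0.32²/2)·1 = 0.0800 + 0.0472 = 0.1272
d₁ = 0.1272 / 0.3200 = 0.3976 ⇒ 0.40
d₂ = d₁ − σ√T = 0.3976 − 0.3200 = 0.0776 ⇒ 0.08
exp(−qT) = exp(−0.052·1) = 0.9493;  exp(−rT) = exp(−0.048·1) = 0.9531
N(−d₂) = N(-0.08) = 0.4681;  N(−d₁) = N(-0.40) = 0.3446
P = 360·0.9531·0.4681 − 390·0.9493·0.3446 = 160.6126 − 127.5802 = 33.0324

€33.03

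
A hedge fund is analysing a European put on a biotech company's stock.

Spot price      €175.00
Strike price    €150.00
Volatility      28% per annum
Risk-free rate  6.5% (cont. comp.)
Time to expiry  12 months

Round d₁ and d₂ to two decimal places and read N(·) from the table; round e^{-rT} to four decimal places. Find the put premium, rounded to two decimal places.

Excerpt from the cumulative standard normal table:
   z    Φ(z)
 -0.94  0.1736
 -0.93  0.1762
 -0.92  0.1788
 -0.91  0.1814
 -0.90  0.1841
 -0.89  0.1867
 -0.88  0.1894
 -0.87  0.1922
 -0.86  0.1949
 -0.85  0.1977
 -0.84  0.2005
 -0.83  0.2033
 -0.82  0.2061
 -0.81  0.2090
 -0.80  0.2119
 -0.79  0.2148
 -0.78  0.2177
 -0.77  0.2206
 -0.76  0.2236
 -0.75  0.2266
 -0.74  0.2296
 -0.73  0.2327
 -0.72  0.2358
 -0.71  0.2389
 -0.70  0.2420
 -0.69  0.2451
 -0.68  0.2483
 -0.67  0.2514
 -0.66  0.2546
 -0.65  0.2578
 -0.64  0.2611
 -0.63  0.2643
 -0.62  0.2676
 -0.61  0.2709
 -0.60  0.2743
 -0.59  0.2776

σ√T = 0.28·√1 = 0.2800
ln(S/K) + (r + σ²/2)T = ln(175/150) + (0.065 + 0.28²/2)·1 = 0.1542 + 0.1042 = 0.2584
d₁ = 0.2584 / 0.2800 = 0.9227 ⇒ 0.92
d₂ = d₁ − σ√T = 0.9227 − 0.2800 = 0.6427 ⇒ 0.64
exp(−rT) = exp(−0.065·1) = 0.9371
N(−d₂) = N(-0.64) = 0.2611;  N(−d₁) = N(-0.92) = 0.1788
P = 150·0.9371·0.2611 − 175·0.1788 = 36.7015 − 31.2900 = 5.4115

€5.41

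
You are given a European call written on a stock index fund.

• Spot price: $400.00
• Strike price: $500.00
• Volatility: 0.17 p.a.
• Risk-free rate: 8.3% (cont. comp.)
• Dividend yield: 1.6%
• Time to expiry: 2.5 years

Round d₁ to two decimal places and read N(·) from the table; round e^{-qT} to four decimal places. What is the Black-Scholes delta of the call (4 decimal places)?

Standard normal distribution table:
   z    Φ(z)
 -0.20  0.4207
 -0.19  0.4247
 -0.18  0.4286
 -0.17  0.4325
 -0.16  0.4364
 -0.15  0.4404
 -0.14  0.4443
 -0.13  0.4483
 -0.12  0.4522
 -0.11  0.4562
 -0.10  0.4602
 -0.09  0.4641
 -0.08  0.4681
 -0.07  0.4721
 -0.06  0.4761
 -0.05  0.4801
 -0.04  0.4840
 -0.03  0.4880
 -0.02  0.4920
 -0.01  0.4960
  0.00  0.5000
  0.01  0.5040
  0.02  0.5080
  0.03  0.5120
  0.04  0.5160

0.4536

T = 2.5;  σ√T = 0.2688
d₁ = [ln(400/500) + (0.083 − 0.016 + 0.17²/2)·2.5] / 0.2688 = [-0.2231 + 0.2036] / 0.2688 = -0.0726 ⇒ -0.07
N(d₁) = N(-0.07) = 0.4721
Δ_call = e^(−qT)·N(d₁) = 0.9608·0.4721 = 0.4536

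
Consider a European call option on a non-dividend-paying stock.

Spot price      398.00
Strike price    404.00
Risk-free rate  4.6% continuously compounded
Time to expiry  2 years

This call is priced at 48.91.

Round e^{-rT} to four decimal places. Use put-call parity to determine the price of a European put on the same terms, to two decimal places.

e^(−rT) = e^(−0.046·2) = 0.9121
Put-call parity: C − P = S − K·e^(−rT) = 398 − 404·0.9121 = 398 − 368.4884 = 29.5116
P = C − (C − P) = 48.91 − (29.5116) = 19.3984

19.40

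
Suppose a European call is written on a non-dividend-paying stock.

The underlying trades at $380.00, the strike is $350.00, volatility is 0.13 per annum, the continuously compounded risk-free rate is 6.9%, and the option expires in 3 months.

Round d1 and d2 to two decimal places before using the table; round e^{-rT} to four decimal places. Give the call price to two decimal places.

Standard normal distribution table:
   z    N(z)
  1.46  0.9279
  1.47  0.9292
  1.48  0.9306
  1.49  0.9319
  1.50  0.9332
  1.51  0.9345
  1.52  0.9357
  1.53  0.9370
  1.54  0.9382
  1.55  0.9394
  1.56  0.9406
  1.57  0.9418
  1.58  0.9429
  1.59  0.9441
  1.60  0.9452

$36.39

σ√T = 0.13·√0.25 = 0.0650
ln(S/K) + (r + σ²/2)T = ln(380/350) + (0.069 + 0.13²/2)·0.25 = 0.0822 + 0.0194 = 0.1016
d₁ = 0.1016 / 0.0650 = 1.5631 ⇒ 1.56
d₂ = d₁ − σ√T = 1.5631 − 0.0650 = 1.4981 ⇒ 1.50
e^(−rT) = e^(−0.069·0.25) = 0.9829
C = 380·N(1.56) − 350·0.9829·N(1.50) = 380·0.9406 − 350·0.9829·0.9332 = 357.4280 − 321.0348 = 36.3932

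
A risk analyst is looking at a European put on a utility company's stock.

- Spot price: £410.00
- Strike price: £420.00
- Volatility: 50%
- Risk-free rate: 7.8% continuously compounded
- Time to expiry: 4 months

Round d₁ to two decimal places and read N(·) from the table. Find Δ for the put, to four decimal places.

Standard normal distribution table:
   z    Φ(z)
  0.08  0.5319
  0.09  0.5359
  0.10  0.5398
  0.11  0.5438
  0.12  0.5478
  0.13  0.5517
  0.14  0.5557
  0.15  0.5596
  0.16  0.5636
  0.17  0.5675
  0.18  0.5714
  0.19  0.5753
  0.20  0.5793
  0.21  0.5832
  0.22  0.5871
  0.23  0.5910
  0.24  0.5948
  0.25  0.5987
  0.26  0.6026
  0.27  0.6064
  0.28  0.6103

-0.4404

T = 0.3333;  σ√T = 0.2887
d₁ = [ln(410/420) + (0.078 + 0.5²/2)·0.3333] / 0.2887 = [-0.0241 + 0.0677] / 0.2887 = 0.1509 ≈ 0.15
N(d₁) = N(0.15) = 0.5596
Δ_put = N(d₁) − 1 = 0.5596 − 1 = -0.4404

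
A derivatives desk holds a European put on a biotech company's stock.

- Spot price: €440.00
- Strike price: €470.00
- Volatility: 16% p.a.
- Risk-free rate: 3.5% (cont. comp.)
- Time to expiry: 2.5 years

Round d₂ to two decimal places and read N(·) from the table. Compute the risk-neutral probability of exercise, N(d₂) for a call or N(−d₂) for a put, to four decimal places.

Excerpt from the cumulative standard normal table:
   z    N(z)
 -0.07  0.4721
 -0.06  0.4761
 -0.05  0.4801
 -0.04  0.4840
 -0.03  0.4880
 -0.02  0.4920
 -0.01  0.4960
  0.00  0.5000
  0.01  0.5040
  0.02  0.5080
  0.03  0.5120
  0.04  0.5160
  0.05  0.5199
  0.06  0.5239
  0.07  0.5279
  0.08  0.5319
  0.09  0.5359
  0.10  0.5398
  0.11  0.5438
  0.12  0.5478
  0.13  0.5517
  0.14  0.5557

0.5160

T = 2.5;  σ√T = 0.2530
ln(S/K) + (r + σ²/2)T = ln(440/470) + (0.035 + 0.16²/2)·2.5 = -0.0660 + 0.1195 = 0.0535
d₁ = 0.0535 / 0.2530 = 0.2116 → 0.21
d₂ = d₁ − σ√T = 0.2116 − 0.2530 = -0.0413 → -0.04
Pr(exercise) under Q = N(−d₂) = N(0.04) = 0.5160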